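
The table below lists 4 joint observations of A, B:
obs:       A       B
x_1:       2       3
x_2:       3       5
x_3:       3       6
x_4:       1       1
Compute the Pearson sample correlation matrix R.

Step 1 — column means:
  mean(A) = (2 + 3 + 3 + 1) / 4 = 9/4 = 2.25
  mean(B) = (3 + 5 + 6 + 1) / 4 = 15/4 = 3.75

Step 2 — sample variances and covariances s[i,j] = (1/(n-1)) · Σ_k (x_{k,i} - mean_i) · (x_{k,j} - mean_j), with n-1 = 3:
  s[A,A] = ((-0.25)·(-0.25) + (0.75)·(0.75) + (0.75)·(0.75) + (-1.25)·(-1.25)) / 3 = 2.75/3 = 0.9167
  s[A,B] = ((-0.25)·(-0.75) + (0.75)·(1.25) + (0.75)·(2.25) + (-1.25)·(-2.75)) / 3 = 6.25/3 = 2.0833
  s[B,B] = ((-0.75)·(-0.75) + (1.25)·(1.25) + (2.25)·(2.25) + (-2.75)·(-2.75)) / 3 = 14.75/3 = 4.9167
  Sample standard deviations s_i = √(s[i,i]):
  s(A) = √(0.9167) = 0.9574
  s(B) = √(4.9167) = 2.2174

Step 3 — r_{ij} = s_{ij} / (s_i · s_j):
  r[A,A] = 1 (diagonal).
  r[A,B] = 2.0833 / (0.9574 · 2.2174) = 2.0833 / 2.123 = 0.9813
  r[B,B] = 1 (diagonal).

R is symmetric with unit diagonal. Assembling:

R = [[1, 0.9813],
 [0.9813, 1]]


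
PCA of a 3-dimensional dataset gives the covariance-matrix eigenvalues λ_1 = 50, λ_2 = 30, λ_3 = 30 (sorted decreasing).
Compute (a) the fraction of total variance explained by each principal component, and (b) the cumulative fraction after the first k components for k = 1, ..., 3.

Step 1 — total variance = trace(Sigma) = Σ λ_i = 50 + 30 + 30 = 110.

Step 2 — fraction explained by component i = λ_i / Σ λ:
  PC1: 50/110 = 0.4545
  PC2: 30/110 = 0.2727
  PC3: 30/110 = 0.2727

Step 3 — cumulative fraction after k components = (λ_1 + ... + λ_k) / Σ λ:
  k = 1: 50/110 = 0.4545
  k = 2: (50 + 30)/110 = 80/110 = 0.7273
  k = 3: (50 + 30 + 30)/110 = 110/110 = 1

Summary (fraction, with percent):

explained: PC1 0.4545 (45.45%), PC2 0.2727 (27.27%), PC3 0.2727 (27.27%);  cumulative: 0.4545, 0.7273, 1


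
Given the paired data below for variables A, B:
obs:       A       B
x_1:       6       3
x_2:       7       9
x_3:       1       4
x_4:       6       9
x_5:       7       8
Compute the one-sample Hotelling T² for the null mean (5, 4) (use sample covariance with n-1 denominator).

Step 1 — sample mean vector:
  mean(A) = (6 + 7 + 1 + 6 + 7) / 5 = 27/5 = 5.4
  mean(B) = (3 + 9 + 4 + 9 + 8) / 5 = 33/5 = 6.6
  x̄ = (5.4, 6.6),  deviation x̄ - mu_0 = (5.4, 6.6) - (5, 4) = (0.4, 2.6).

Step 2 — sample covariance matrix, S[i,j] = (1/(n-1)) · Σ_k (x_{k,i} - mean_i) · (x_{k,j} - mean_j), divisor n-1 = 4:
  S[A,A] = ((0.6)·(0.6) + (1.6)·(1.6) + (-4.4)·(-4.4) + (0.6)·(0.6) + (1.6)·(1.6)) / 4 = 25.2/4 = 6.3
  S[A,B] = ((0.6)·(-3.6) + (1.6)·(2.4) + (-4.4)·(-2.6) + (0.6)·(2.4) + (1.6)·(1.4)) / 4 = 16.8/4 = 4.2
  S[B,B] = ((-3.6)·(-3.6) + (2.4)·(2.4) + (-2.6)·(-2.6) + (2.4)·(2.4) + (1.4)·(1.4)) / 4 = 33.2/4 = 8.3
  S = [[6.3, 4.2],
 [4.2, 8.3]].

Step 3 — invert S. det(S) = 6.3·8.3 - (4.2)² = 34.65.
  S^{-1} = (1/det) · [[d, -b], [-b, a]] = [[0.2395, -0.1212],
 [-0.1212, 0.1818]].

Step 4 — quadratic form (x̄ - mu_0)^T · S^{-1} · (x̄ - mu_0):
  S^{-1} · (x̄ - mu_0) = (-0.2193, 0.4242),
  (x̄ - mu_0)^T · [...] = (0.4)·(-0.2193) + (2.6)·(0.4242) = 1.0153.

Step 5 — scale by n: T² = 5 · 1.0153 = 5.0765.

T² ≈ 5.0765


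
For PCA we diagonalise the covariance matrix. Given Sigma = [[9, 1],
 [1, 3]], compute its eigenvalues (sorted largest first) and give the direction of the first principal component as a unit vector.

Step 1 — characteristic polynomial of 2×2 Sigma:
  det(Sigma - λI) = λ² - trace · λ + det = 0.
  trace = 9 + 3 = 12, det = 9·3 - (1)² = 26.
Step 2 — discriminant:
  Δ = trace² - 4·det = 144 - 104 = 40.
Step 3 — eigenvalues:
  λ = (trace ± √Δ)/2 = (12 ± 6.3246)/2,
  λ_1 = 9.1623,  λ_2 = 2.8377.

Step 4 — unit eigenvector for λ_1: solve (Sigma - λ_1 I)v = 0. First row:
  (9 - 9.1623)·v_x + (1)·v_y = 0, i.e. (-0.1623)·v_x + (1)·v_y = 0,
  so v ∝ (b, λ_1 - a) = (1, 0.1623) = u.
  ||u|| = √((1)² + (0.1623)²) = √(1.0263) ≈ 1.0131,
  v_1 = u/||u|| ≈ (0.9871, 0.1602) (||v_1|| = 1).

λ_1 = 9.1623,  λ_2 = 2.8377;  v_1 ≈ (0.9871, 0.1602)


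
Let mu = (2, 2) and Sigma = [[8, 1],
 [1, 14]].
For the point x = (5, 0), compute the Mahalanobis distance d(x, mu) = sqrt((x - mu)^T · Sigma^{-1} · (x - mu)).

Step 1 — centre the observation: (x - mu) = (3, -2).

Step 2 — invert Sigma. det(Sigma) = 8·14 - (1)² = 111.
  Sigma^{-1} = (1/det) · [[d, -b], [-b, a]] = [[0.1261, -0.009],
 [-0.009, 0.0721]].

Step 3 — form the quadratic (x - mu)^T · Sigma^{-1} · (x - mu):
  Sigma^{-1} · (x - mu) = (0.3964, -0.1712).
  (x - mu)^T · [Sigma^{-1} · (x - mu)] = (3)·(0.3964) + (-2)·(-0.1712) = 1.5315.

Step 4 — take square root: d = √(1.5315) ≈ 1.2376.

d(x, mu) = √(1.5315) ≈ 1.2376


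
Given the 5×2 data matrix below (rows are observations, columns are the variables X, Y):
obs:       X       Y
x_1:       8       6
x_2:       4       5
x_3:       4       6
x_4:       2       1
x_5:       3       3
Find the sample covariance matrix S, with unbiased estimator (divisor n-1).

Step 1 — column means:
  mean(X) = (8 + 4 + 4 + 2 + 3) / 5 = 21/5 = 4.2
  mean(Y) = (6 + 5 + 6 + 1 + 3) / 5 = 21/5 = 4.2

Step 2 — sample covariance S[i,j] = (1/(n-1)) · Σ_k (x_{k,i} - mean_i) · (x_{k,j} - mean_j), with n-1 = 4.
  S[X,X] = ((3.8)·(3.8) + (-0.2)·(-0.2) + (-0.2)·(-0.2) + (-2.2)·(-2.2) + (-1.2)·(-1.2)) / 4 = 20.8/4 = 5.2
  S[X,Y] = ((3.8)·(1.8) + (-0.2)·(0.8) + (-0.2)·(1.8) + (-2.2)·(-3.2) + (-1.2)·(-1.2)) / 4 = 14.8/4 = 3.7
  S[Y,Y] = ((1.8)·(1.8) + (0.8)·(0.8) + (1.8)·(1.8) + (-3.2)·(-3.2) + (-1.2)·(-1.2)) / 4 = 18.8/4 = 4.7

S is symmetric (S[j,i] = S[i,j]). Assembling:

S = [[5.2, 3.7],
 [3.7, 4.7]]


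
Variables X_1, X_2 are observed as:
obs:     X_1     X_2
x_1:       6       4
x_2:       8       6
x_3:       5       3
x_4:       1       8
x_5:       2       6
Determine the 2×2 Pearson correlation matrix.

Step 1 — column means:
  mean(X_1) = (6 + 8 + 5 + 1 + 2) / 5 = 22/5 = 4.4
  mean(X_2) = (4 + 6 + 3 + 8 + 6) / 5 = 27/5 = 5.4

Step 2 — sample variances and covariances s[i,j] = (1/(n-1)) · Σ_k (x_{k,i} - mean_i) · (x_{k,j} - mean_j), with n-1 = 4:
  s[X_1,X_1] = ((1.6)·(1.6) + (3.6)·(3.6) + (0.6)·(0.6) + (-3.4)·(-3.4) + (-2.4)·(-2.4)) / 4 = 33.2/4 = 8.3
  s[X_1,X_2] = ((1.6)·(-1.4) + (3.6)·(0.6) + (0.6)·(-2.4) + (-3.4)·(2.6) + (-2.4)·(0.6)) / 4 = -11.8/4 = -2.95
  s[X_2,X_2] = ((-1.4)·(-1.4) + (0.6)·(0.6) + (-2.4)·(-2.4) + (2.6)·(2.6) + (0.6)·(0.6)) / 4 = 15.2/4 = 3.8
  Sample standard deviations s_i = √(s[i,i]):
  s(X_1) = √(8.3) = 2.881
  s(X_2) = √(3.8) = 1.9494

Step 3 — r_{ij} = s_{ij} / (s_i · s_j):
  r[X_1,X_1] = 1 (diagonal).
  r[X_1,X_2] = -2.95 / (2.881 · 1.9494) = -2.95 / 5.616 = -0.5253
  r[X_2,X_2] = 1 (diagonal).

R is symmetric with unit diagonal. Assembling:

R = [[1, -0.5253],
 [-0.5253, 1]]


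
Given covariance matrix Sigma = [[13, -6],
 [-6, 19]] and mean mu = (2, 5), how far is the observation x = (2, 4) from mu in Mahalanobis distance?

Step 1 — centre the observation: (x - mu) = (0, -1).

Step 2 — invert Sigma. det(Sigma) = 13·19 - (-6)² = 211.
  Sigma^{-1} = (1/det) · [[d, -b], [-b, a]] = [[0.09, 0.0284],
 [0.0284, 0.0616]].

Step 3 — form the quadratic (x - mu)^T · Sigma^{-1} · (x - mu):
  Sigma^{-1} · (x - mu) = (-0.0284, -0.0616).
  (x - mu)^T · [Sigma^{-1} · (x - mu)] = (0)·(-0.0284) + (-1)·(-0.0616) = 0.0616.

Step 4 — take square root: d = √(0.0616) ≈ 0.2482.

d(x, mu) = √(0.0616) ≈ 0.2482


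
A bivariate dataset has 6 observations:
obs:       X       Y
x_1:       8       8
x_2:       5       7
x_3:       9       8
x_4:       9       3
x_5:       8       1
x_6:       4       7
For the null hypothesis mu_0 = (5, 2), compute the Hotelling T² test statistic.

Step 1 — sample mean vector:
  mean(X) = (8 + 5 + 9 + 9 + 8 + 4) / 6 = 43/6 = 7.1667
  mean(Y) = (8 + 7 + 8 + 3 + 1 + 7) / 6 = 34/6 = 5.6667
  x̄ = (7.1667, 5.6667),  deviation x̄ - mu_0 = (7.1667, 5.6667) - (5, 2) = (2.1667, 3.6667).

Step 2 — sample covariance matrix, S[i,j] = (1/(n-1)) · Σ_k (x_{k,i} - mean_i) · (x_{k,j} - mean_j), divisor n-1 = 5:
  S[X,X] = ((0.8333)·(0.8333) + (-2.1667)·(-2.1667) + (1.8333)·(1.8333) + (1.8333)·(1.8333) + (0.8333)·(0.8333) + (-3.1667)·(-3.1667)) / 5 = 22.8333/5 = 4.5667
  S[X,Y] = ((0.8333)·(2.3333) + (-2.1667)·(1.3333) + (1.8333)·(2.3333) + (1.8333)·(-2.6667) + (0.8333)·(-4.6667) + (-3.1667)·(1.3333)) / 5 = -9.6667/5 = -1.9333
  S[Y,Y] = ((2.3333)·(2.3333) + (1.3333)·(1.3333) + (2.3333)·(2.3333) + (-2.6667)·(-2.6667) + (-4.6667)·(-4.6667) + (1.3333)·(1.3333)) / 5 = 43.3333/5 = 8.6667
  S = [[4.5667, -1.9333],
 [-1.9333, 8.6667]].

Step 3 — invert S. det(S) = 4.5667·8.6667 - (-1.9333)² = 35.84.
  S^{-1} = (1/det) · [[d, -b], [-b, a]] = [[0.2418, 0.0539],
 [0.0539, 0.1274]].

Step 4 — quadratic form (x̄ - mu_0)^T · S^{-1} · (x̄ - mu_0):
  S^{-1} · (x̄ - mu_0) = (0.7217, 0.5841),
  (x̄ - mu_0)^T · [...] = (2.1667)·(0.7217) + (3.6667)·(0.5841) = 3.7054.

Step 5 — scale by n: T² = 6 · 3.7054 = 22.2321.

T² ≈ 22.2321


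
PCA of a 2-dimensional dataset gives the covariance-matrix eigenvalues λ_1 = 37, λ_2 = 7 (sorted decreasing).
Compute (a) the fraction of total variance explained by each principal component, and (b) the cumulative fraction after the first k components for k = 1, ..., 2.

Step 1 — total variance = trace(Sigma) = Σ λ_i = 37 + 7 = 44.

Step 2 — fraction explained by component i = λ_i / Σ λ:
  PC1: 37/44 = 0.8409
  PC2: 7/44 = 0.1591

Step 3 — cumulative fraction after k components = (λ_1 + ... + λ_k) / Σ λ:
  k = 1: 37/44 = 0.8409
  k = 2: (37 + 7)/44 = 44/44 = 1

Summary (fraction, with percent):

explained: PC1 0.8409 (84.09%), PC2 0.1591 (15.91%);  cumulative: 0.8409, 1


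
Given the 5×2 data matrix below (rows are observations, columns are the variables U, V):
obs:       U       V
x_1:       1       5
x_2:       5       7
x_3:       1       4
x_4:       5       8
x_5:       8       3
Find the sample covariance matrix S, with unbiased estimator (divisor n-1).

Step 1 — column means:
  mean(U) = (1 + 5 + 1 + 5 + 8) / 5 = 20/5 = 4
  mean(V) = (5 + 7 + 4 + 8 + 3) / 5 = 27/5 = 5.4

Step 2 — sample covariance S[i,j] = (1/(n-1)) · Σ_k (x_{k,i} - mean_i) · (x_{k,j} - mean_j), with n-1 = 4.
  S[U,U] = ((-3)·(-3) + (1)·(1) + (-3)·(-3) + (1)·(1) + (4)·(4)) / 4 = 36/4 = 9
  S[U,V] = ((-3)·(-0.4) + (1)·(1.6) + (-3)·(-1.4) + (1)·(2.6) + (4)·(-2.4)) / 4 = 0/4 = 0
  S[V,V] = ((-0.4)·(-0.4) + (1.6)·(1.6) + (-1.4)·(-1.4) + (2.6)·(2.6) + (-2.4)·(-2.4)) / 4 = 17.2/4 = 4.3

S is symmetric (S[j,i] = S[i,j]). Assembling:

S = [[9, 0],
 [0, 4.3]]


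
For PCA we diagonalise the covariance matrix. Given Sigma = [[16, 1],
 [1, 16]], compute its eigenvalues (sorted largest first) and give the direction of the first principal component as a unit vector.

Step 1 — characteristic polynomial of 2×2 Sigma:
  det(Sigma - λI) = λ² - trace · λ + det = 0.
  trace = 16 + 16 = 32, det = 16·16 - (1)² = 255.
Step 2 — discriminant:
  Δ = trace² - 4·det = 1024 - 1020 = 4.
Step 3 — eigenvalues:
  λ = (trace ± √Δ)/2 = (32 ± 2)/2,
  λ_1 = 17,  λ_2 = 15.

Step 4 — unit eigenvector for λ_1: solve (Sigma - λ_1 I)v = 0. First row:
  (16 - 17)·v_x + (1)·v_y = 0, i.e. (-1)·v_x + (1)·v_y = 0,
  so v ∝ (b, λ_1 - a) = (1, 1) = u.
  ||u|| = √((1)² + (1)²) = √(2) ≈ 1.4142,
  v_1 = u/||u|| ≈ (0.7071, 0.7071) (||v_1|| = 1).

λ_1 = 17,  λ_2 = 15;  v_1 ≈ (0.7071, 0.7071)


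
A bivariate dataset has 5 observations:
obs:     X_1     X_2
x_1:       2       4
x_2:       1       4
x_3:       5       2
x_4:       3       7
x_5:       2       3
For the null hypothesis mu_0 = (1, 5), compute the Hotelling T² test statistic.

Step 1 — sample mean vector:
  mean(X_1) = (2 + 1 + 5 + 3 + 2) / 5 = 13/5 = 2.6
  mean(X_2) = (4 + 4 + 2 + 7 + 3) / 5 = 20/5 = 4
  x̄ = (2.6, 4),  deviation x̄ - mu_0 = (2.6, 4) - (1, 5) = (1.6, -1).

Step 2 — sample covariance matrix, S[i,j] = (1/(n-1)) · Σ_k (x_{k,i} - mean_i) · (x_{k,j} - mean_j), divisor n-1 = 4:
  S[X_1,X_1] = ((-0.6)·(-0.6) + (-1.6)·(-1.6) + (2.4)·(2.4) + (0.4)·(0.4) + (-0.6)·(-0.6)) / 4 = 9.2/4 = 2.3
  S[X_1,X_2] = ((-0.6)·(0) + (-1.6)·(0) + (2.4)·(-2) + (0.4)·(3) + (-0.6)·(-1)) / 4 = -3/4 = -0.75
  S[X_2,X_2] = ((0)·(0) + (0)·(0) + (-2)·(-2) + (3)·(3) + (-1)·(-1)) / 4 = 14/4 = 3.5
  S = [[2.3, -0.75],
 [-0.75, 3.5]].

Step 3 — invert S. det(S) = 2.3·3.5 - (-0.75)² = 7.4875.
  S^{-1} = (1/det) · [[d, -b], [-b, a]] = [[0.4674, 0.1002],
 [0.1002, 0.3072]].

Step 4 — quadratic form (x̄ - mu_0)^T · S^{-1} · (x̄ - mu_0):
  S^{-1} · (x̄ - mu_0) = (0.6477, -0.1469),
  (x̄ - mu_0)^T · [...] = (1.6)·(0.6477) + (-1)·(-0.1469) = 1.1833.

Step 5 — scale by n: T² = 5 · 1.1833 = 5.9165.

T² ≈ 5.9165


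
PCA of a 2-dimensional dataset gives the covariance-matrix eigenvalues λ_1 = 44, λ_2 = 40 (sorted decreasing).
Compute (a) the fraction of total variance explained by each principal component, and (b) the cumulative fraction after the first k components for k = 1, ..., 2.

Step 1 — total variance = trace(Sigma) = Σ λ_i = 44 + 40 = 84.

Step 2 — fraction explained by component i = λ_i / Σ λ:
  PC1: 44/84 = 0.5238
  PC2: 40/84 = 0.4762

Step 3 — cumulative fraction after k components = (λ_1 + ... + λ_k) / Σ λ:
  k = 1: 44/84 = 0.5238
  k = 2: (44 + 40)/84 = 84/84 = 1

Summary (fraction, with percent):

explained: PC1 0.5238 (52.38%), PC2 0.4762 (47.62%);  cumulative: 0.5238, 1


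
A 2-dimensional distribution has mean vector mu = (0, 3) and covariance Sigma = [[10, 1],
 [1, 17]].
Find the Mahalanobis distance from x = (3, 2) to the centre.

Step 1 — centre the observation: (x - mu) = (3, -1).

Step 2 — invert Sigma. det(Sigma) = 10·17 - (1)² = 169.
  Sigma^{-1} = (1/det) · [[d, -b], [-b, a]] = [[0.1006, -0.0059],
 [-0.0059, 0.0592]].

Step 3 — form the quadratic (x - mu)^T · Sigma^{-1} · (x - mu):
  Sigma^{-1} · (x - mu) = (0.3077, -0.0769).
  (x - mu)^T · [Sigma^{-1} · (x - mu)] = (3)·(0.3077) + (-1)·(-0.0769) = 1.

Step 4 — take square root: d = √(1) ≈ 1.

d(x, mu) = √(1) ≈ 1


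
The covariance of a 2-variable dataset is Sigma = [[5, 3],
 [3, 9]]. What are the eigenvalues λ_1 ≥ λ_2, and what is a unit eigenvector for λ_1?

Step 1 — characteristic polynomial of 2×2 Sigma:
  det(Sigma - λI) = λ² - trace · λ + det = 0.
  trace = 5 + 9 = 14, det = 5·9 - (3)² = 36.
Step 2 — discriminant:
  Δ = trace² - 4·det = 196 - 144 = 52.
Step 3 — eigenvalues:
  λ = (trace ± √Δ)/2 = (14 ± 7.2111)/2,
  λ_1 = 10.6056,  λ_2 = 3.3944.

Step 4 — unit eigenvector for λ_1: solve (Sigma - λ_1 I)v = 0. First row:
  (5 - 10.6056)·v_x + (3)·v_y = 0, i.e. (-5.6056)·v_x + (3)·v_y = 0,
  so v ∝ (b, λ_1 - a) = (3, 5.6056) = u.
  ||u|| = √((3)² + (5.6056)²) = √(40.4222) ≈ 6.3578,
  v_1 = u/||u|| ≈ (0.4719, 0.8817) (||v_1|| = 1).

λ_1 = 10.6056,  λ_2 = 3.3944;  v_1 ≈ (0.4719, 0.8817)


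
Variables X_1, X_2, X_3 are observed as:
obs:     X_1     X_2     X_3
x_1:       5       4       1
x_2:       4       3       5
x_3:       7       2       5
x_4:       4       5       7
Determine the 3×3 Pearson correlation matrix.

Step 1 — column means:
  mean(X_1) = (5 + 4 + 7 + 4) / 4 = 20/4 = 5
  mean(X_2) = (4 + 3 + 2 + 5) / 4 = 14/4 = 3.5
  mean(X_3) = (1 + 5 + 5 + 7) / 4 = 18/4 = 4.5

Step 2 — sample variances and covariances s[i,j] = (1/(n-1)) · Σ_k (x_{k,i} - mean_i) · (x_{k,j} - mean_j), with n-1 = 3:
  s[X_1,X_1] = ((0)·(0) + (-1)·(-1) + (2)·(2) + (-1)·(-1)) / 3 = 6/3 = 2
  s[X_1,X_2] = ((0)·(0.5) + (-1)·(-0.5) + (2)·(-1.5) + (-1)·(1.5)) / 3 = -4/3 = -1.3333
  s[X_1,X_3] = ((0)·(-3.5) + (-1)·(0.5) + (2)·(0.5) + (-1)·(2.5)) / 3 = -2/3 = -0.6667
  s[X_2,X_2] = ((0.5)·(0.5) + (-0.5)·(-0.5) + (-1.5)·(-1.5) + (1.5)·(1.5)) / 3 = 5/3 = 1.6667
  s[X_2,X_3] = ((0.5)·(-3.5) + (-0.5)·(0.5) + (-1.5)·(0.5) + (1.5)·(2.5)) / 3 = 1/3 = 0.3333
  s[X_3,X_3] = ((-3.5)·(-3.5) + (0.5)·(0.5) + (0.5)·(0.5) + (2.5)·(2.5)) / 3 = 19/3 = 6.3333
  Sample standard deviations s_i = √(s[i,i]):
  s(X_1) = √(2) = 1.4142
  s(X_2) = √(1.6667) = 1.291
  s(X_3) = √(6.3333) = 2.5166

Step 3 — r_{ij} = s_{ij} / (s_i · s_j):
  r[X_1,X_1] = 1 (diagonal).
  r[X_1,X_2] = -1.3333 / (1.4142 · 1.291) = -1.3333 / 1.8257 = -0.7303
  r[X_1,X_3] = -0.6667 / (1.4142 · 2.5166) = -0.6667 / 3.559 = -0.1873
  r[X_2,X_2] = 1 (diagonal).
  r[X_2,X_3] = 0.3333 / (1.291 · 2.5166) = 0.3333 / 3.2489 = 0.1026
  r[X_3,X_3] = 1 (diagonal).

R is symmetric with unit diagonal. Assembling:

R = [[1, -0.7303, -0.1873],
 [-0.7303, 1, 0.1026],
 [-0.1873, 0.1026, 1]]


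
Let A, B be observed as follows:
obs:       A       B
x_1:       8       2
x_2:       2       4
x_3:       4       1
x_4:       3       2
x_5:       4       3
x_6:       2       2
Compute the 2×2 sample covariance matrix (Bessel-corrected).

Step 1 — column means:
  mean(A) = (8 + 2 + 4 + 3 + 4 + 2) / 6 = 23/6 = 3.8333
  mean(B) = (2 + 4 + 1 + 2 + 3 + 2) / 6 = 14/6 = 2.3333

Step 2 — sample covariance S[i,j] = (1/(n-1)) · Σ_k (x_{k,i} - mean_i) · (x_{k,j} - mean_j), with n-1 = 5.
  S[A,A] = ((4.1667)·(4.1667) + (-1.8333)·(-1.8333) + (0.1667)·(0.1667) + (-0.8333)·(-0.8333) + (0.1667)·(0.1667) + (-1.8333)·(-1.8333)) / 5 = 24.8333/5 = 4.9667
  S[A,B] = ((4.1667)·(-0.3333) + (-1.8333)·(1.6667) + (0.1667)·(-1.3333) + (-0.8333)·(-0.3333) + (0.1667)·(0.6667) + (-1.8333)·(-0.3333)) / 5 = -3.6667/5 = -0.7333
  S[B,B] = ((-0.3333)·(-0.3333) + (1.6667)·(1.6667) + (-1.3333)·(-1.3333) + (-0.3333)·(-0.3333) + (0.6667)·(0.6667) + (-0.3333)·(-0.3333)) / 5 = 5.3333/5 = 1.0667

S is symmetric (S[j,i] = S[i,j]). Assembling:

S = [[4.9667, -0.7333],
 [-0.7333, 1.0667]]


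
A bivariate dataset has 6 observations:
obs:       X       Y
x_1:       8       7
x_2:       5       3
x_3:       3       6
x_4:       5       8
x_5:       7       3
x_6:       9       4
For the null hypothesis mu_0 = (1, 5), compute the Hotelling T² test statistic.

Step 1 — sample mean vector:
  mean(X) = (8 + 5 + 3 + 5 + 7 + 9) / 6 = 37/6 = 6.1667
  mean(Y) = (7 + 3 + 6 + 8 + 3 + 4) / 6 = 31/6 = 5.1667
  x̄ = (6.1667, 5.1667),  deviation x̄ - mu_0 = (6.1667, 5.1667) - (1, 5) = (5.1667, 0.1667).

Step 2 — sample covariance matrix, S[i,j] = (1/(n-1)) · Σ_k (x_{k,i} - mean_i) · (x_{k,j} - mean_j), divisor n-1 = 5:
  S[X,X] = ((1.8333)·(1.8333) + (-1.1667)·(-1.1667) + (-3.1667)·(-3.1667) + (-1.1667)·(-1.1667) + (0.8333)·(0.8333) + (2.8333)·(2.8333)) / 5 = 24.8333/5 = 4.9667
  S[X,Y] = ((1.8333)·(1.8333) + (-1.1667)·(-2.1667) + (-3.1667)·(0.8333) + (-1.1667)·(2.8333) + (0.8333)·(-2.1667) + (2.8333)·(-1.1667)) / 5 = -5.1667/5 = -1.0333
  S[Y,Y] = ((1.8333)·(1.8333) + (-2.1667)·(-2.1667) + (0.8333)·(0.8333) + (2.8333)·(2.8333) + (-2.1667)·(-2.1667) + (-1.1667)·(-1.1667)) / 5 = 22.8333/5 = 4.5667
  S = [[4.9667, -1.0333],
 [-1.0333, 4.5667]].

Step 3 — invert S. det(S) = 4.9667·4.5667 - (-1.0333)² = 21.6133.
  S^{-1} = (1/det) · [[d, -b], [-b, a]] = [[0.2113, 0.0478],
 [0.0478, 0.2298]].

Step 4 — quadratic form (x̄ - mu_0)^T · S^{-1} · (x̄ - mu_0):
  S^{-1} · (x̄ - mu_0) = (1.0996, 0.2853),
  (x̄ - mu_0)^T · [...] = (5.1667)·(1.0996) + (0.1667)·(0.2853) = 5.729.

Step 5 — scale by n: T² = 6 · 5.729 = 34.3738.

T² ≈ 34.3738


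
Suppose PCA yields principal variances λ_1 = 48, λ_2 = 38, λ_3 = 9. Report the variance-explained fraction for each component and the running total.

Step 1 — total variance = trace(Sigma) = Σ λ_i = 48 + 38 + 9 = 95.

Step 2 — fraction explained by component i = λ_i / Σ λ:
  PC1: 48/95 = 0.5053
  PC2: 38/95 = 0.4
  PC3: 9/95 = 0.0947

Step 3 — cumulative fraction after k components = (λ_1 + ... + λ_k) / Σ λ:
  k = 1: 48/95 = 0.5053
  k = 2: (48 + 38)/95 = 86/95 = 0.9053
  k = 3: (48 + 38 + 9)/95 = 95/95 = 1

Summary (fraction, with percent):

explained: PC1 0.5053 (50.53%), PC2 0.4 (40%), PC3 0.0947 (9.47%);  cumulative: 0.5053, 0.9053, 1


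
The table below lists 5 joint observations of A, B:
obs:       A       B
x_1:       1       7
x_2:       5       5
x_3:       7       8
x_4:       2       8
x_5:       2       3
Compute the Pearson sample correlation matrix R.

Step 1 — column means:
  mean(A) = (1 + 5 + 7 + 2 + 2) / 5 = 17/5 = 3.4
  mean(B) = (7 + 5 + 8 + 8 + 3) / 5 = 31/5 = 6.2

Step 2 — sample variances and covariances s[i,j] = (1/(n-1)) · Σ_k (x_{k,i} - mean_i) · (x_{k,j} - mean_j), with n-1 = 4:
  s[A,A] = ((-2.4)·(-2.4) + (1.6)·(1.6) + (3.6)·(3.6) + (-1.4)·(-1.4) + (-1.4)·(-1.4)) / 4 = 25.2/4 = 6.3
  s[A,B] = ((-2.4)·(0.8) + (1.6)·(-1.2) + (3.6)·(1.8) + (-1.4)·(1.8) + (-1.4)·(-3.2)) / 4 = 4.6/4 = 1.15
  s[B,B] = ((0.8)·(0.8) + (-1.2)·(-1.2) + (1.8)·(1.8) + (1.8)·(1.8) + (-3.2)·(-3.2)) / 4 = 18.8/4 = 4.7
  Sample standard deviations s_i = √(s[i,i]):
  s(A) = √(6.3) = 2.51
  s(B) = √(4.7) = 2.1679

Step 3 — r_{ij} = s_{ij} / (s_i · s_j):
  r[A,A] = 1 (diagonal).
  r[A,B] = 1.15 / (2.51 · 2.1679) = 1.15 / 5.4415 = 0.2113
  r[B,B] = 1 (diagonal).

R is symmetric with unit diagonal. Assembling:

R = [[1, 0.2113],
 [0.2113, 1]]


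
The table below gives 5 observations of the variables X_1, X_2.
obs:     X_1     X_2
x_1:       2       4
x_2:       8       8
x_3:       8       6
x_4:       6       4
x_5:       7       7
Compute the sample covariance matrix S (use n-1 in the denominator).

Step 1 — column means:
  mean(X_1) = (2 + 8 + 8 + 6 + 7) / 5 = 31/5 = 6.2
  mean(X_2) = (4 + 8 + 6 + 4 + 7) / 5 = 29/5 = 5.8

Step 2 — sample covariance S[i,j] = (1/(n-1)) · Σ_k (x_{k,i} - mean_i) · (x_{k,j} - mean_j), with n-1 = 4.
  S[X_1,X_1] = ((-4.2)·(-4.2) + (1.8)·(1.8) + (1.8)·(1.8) + (-0.2)·(-0.2) + (0.8)·(0.8)) / 4 = 24.8/4 = 6.2
  S[X_1,X_2] = ((-4.2)·(-1.8) + (1.8)·(2.2) + (1.8)·(0.2) + (-0.2)·(-1.8) + (0.8)·(1.2)) / 4 = 13.2/4 = 3.3
  S[X_2,X_2] = ((-1.8)·(-1.8) + (2.2)·(2.2) + (0.2)·(0.2) + (-1.8)·(-1.8) + (1.2)·(1.2)) / 4 = 12.8/4 = 3.2

S is symmetric (S[j,i] = S[i,j]). Assembling:

S = [[6.2, 3.3],
 [3.3, 3.2]]


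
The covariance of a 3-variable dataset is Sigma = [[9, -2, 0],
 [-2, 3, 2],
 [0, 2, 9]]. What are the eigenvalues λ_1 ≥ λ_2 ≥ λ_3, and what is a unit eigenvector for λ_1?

Step 1 — characteristic polynomial p(λ) = det(λI - Sigma) = λ³ - tr·λ² + c_1·λ - det, where tr = trace, c_1 = sum of the principal 2×2 minors, det = det(Sigma):
  tr = 9 + 3 + 9 = 21,
  c_1 = (9·3 - (-2)²) + (9·9 - (0)²) + (3·9 - (2)²) = 23 + 81 + 23 = 127,
  det = 9·(3·9 - (2)²) - (-2)·((-2)·9 - (2)·(0)) + (0)·((-2)·(2) - 3·(0)) = 9·(23) - (-2)·(-18) + (0)·(-4) = 171.
  So p(λ) = λ³ - 21λ² + 127λ - 171.
Step 2 — look for an integer root (rational root theorem: any rational root is an integer divisor of 171). Testing λ = 9:
  p(9) = 729 - 1701 + 1143 - 171 = 0  ✓
  Dividing out (λ - 9): p(λ) = (λ - 9)(λ² - 12λ + 19).
Step 3 — remaining eigenvalues from the quadratic λ² - 12λ + 19 = 0:
  Δ = 12² - 4·19 = 144 - 76 = 68,  λ = (12 ± √68)/2 = (12 ± 8.2462)/2 ≈ 10.1231 or 1.8769.
  Sorted: λ_1 = 10.1231,  λ_2 = 9,  λ_3 = 1.8769  (check: sum = 21 = tr ✓).

Step 4 — unit eigenvector for λ_1 ≈ 10.1231: v spans the null space of (Sigma - λ_1 I), whose rows are
  r_1 = (-1.1231, -2, 0),  r_2 = (-2, -7.1231, 2),  r_3 = (0, 2, -1.1231).
  v is orthogonal to every row, so take v ∝ r_1 × r_2 = ((-2)·(2) - (0)·(-7.1231), (0)·(-2) - (-1.1231)·(2), (-1.1231)·(-7.1231) - (-2)·(-2)) ≈ (-4, 2.2462, 4).
  Rescale (multiply by -1 so the first nonzero entry is positive): u = (4, -2.2462, -4).
  ||u|| = √((4)² + (-2.2462)² + (-4)²) = √(37.0455) ≈ 6.0865,  v_1 = u/||u|| ≈ (0.6572, -0.369, -0.6572) (||v_1|| = 1).

λ_1 = 10.1231,  λ_2 = 9,  λ_3 = 1.8769;  v_1 ≈ (0.6572, -0.369, -0.6572)


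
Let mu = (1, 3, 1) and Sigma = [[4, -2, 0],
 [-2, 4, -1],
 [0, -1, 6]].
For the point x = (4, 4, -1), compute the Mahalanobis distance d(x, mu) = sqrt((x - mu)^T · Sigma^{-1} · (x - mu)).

Step 1 — centre the observation: (x - mu) = (3, 1, -2).

Step 2 — invert Sigma (cofactor / det for 3×3, or solve directly):
  Sigma^{-1} = [[0.3382, 0.1765, 0.0294],
 [0.1765, 0.3529, 0.0588],
 [0.0294, 0.0588, 0.1765]].

Step 3 — form the quadratic (x - mu)^T · Sigma^{-1} · (x - mu):
  Sigma^{-1} · (x - mu) = (1.1324, 0.7647, -0.2059).
  (x - mu)^T · [Sigma^{-1} · (x - mu)] = (3)·(1.1324) + (1)·(0.7647) + (-2)·(-0.2059) = 4.5735.

Step 4 — take square root: d = √(4.5735) ≈ 2.1386.

d(x, mu) = √(4.5735) ≈ 2.1386


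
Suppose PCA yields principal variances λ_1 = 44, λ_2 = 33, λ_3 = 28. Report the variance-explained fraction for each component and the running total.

Step 1 — total variance = trace(Sigma) = Σ λ_i = 44 + 33 + 28 = 105.

Step 2 — fraction explained by component i = λ_i / Σ λ:
  PC1: 44/105 = 0.419
  PC2: 33/105 = 0.3143
  PC3: 28/105 = 0.2667

Step 3 — cumulative fraction after k components = (λ_1 + ... + λ_k) / Σ λ:
  k = 1: 44/105 = 0.419
  k = 2: (44 + 33)/105 = 77/105 = 0.7333
  k = 3: (44 + 33 + 28)/105 = 105/105 = 1

Summary (fraction, with percent):

explained: PC1 0.419 (41.9%), PC2 0.3143 (31.43%), PC3 0.2667 (26.67%);  cumulative: 0.419, 0.7333, 1


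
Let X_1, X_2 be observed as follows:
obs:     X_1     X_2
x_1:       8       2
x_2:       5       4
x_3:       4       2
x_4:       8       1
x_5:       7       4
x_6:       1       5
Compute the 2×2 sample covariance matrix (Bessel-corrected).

Step 1 — column means:
  mean(X_1) = (8 + 5 + 4 + 8 + 7 + 1) / 6 = 33/6 = 5.5
  mean(X_2) = (2 + 4 + 2 + 1 + 4 + 5) / 6 = 18/6 = 3

Step 2 — sample covariance S[i,j] = (1/(n-1)) · Σ_k (x_{k,i} - mean_i) · (x_{k,j} - mean_j), with n-1 = 5.
  S[X_1,X_1] = ((2.5)·(2.5) + (-0.5)·(-0.5) + (-1.5)·(-1.5) + (2.5)·(2.5) + (1.5)·(1.5) + (-4.5)·(-4.5)) / 5 = 37.5/5 = 7.5
  S[X_1,X_2] = ((2.5)·(-1) + (-0.5)·(1) + (-1.5)·(-1) + (2.5)·(-2) + (1.5)·(1) + (-4.5)·(2)) / 5 = -14/5 = -2.8
  S[X_2,X_2] = ((-1)·(-1) + (1)·(1) + (-1)·(-1) + (-2)·(-2) + (1)·(1) + (2)·(2)) / 5 = 12/5 = 2.4

S is symmetric (S[j,i] = S[i,j]). Assembling:

S = [[7.5, -2.8],
 [-2.8, 2.4]]


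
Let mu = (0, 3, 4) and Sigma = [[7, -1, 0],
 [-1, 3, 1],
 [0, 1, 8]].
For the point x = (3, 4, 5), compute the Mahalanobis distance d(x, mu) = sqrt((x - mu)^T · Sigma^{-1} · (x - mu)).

Step 1 — centre the observation: (x - mu) = (3, 1, 1).

Step 2 — invert Sigma (cofactor / det for 3×3, or solve directly):
  Sigma^{-1} = [[0.1503, 0.0523, -0.0065],
 [0.0523, 0.366, -0.0458],
 [-0.0065, -0.0458, 0.1307]].

Step 3 — form the quadratic (x - mu)^T · Sigma^{-1} · (x - mu):
  Sigma^{-1} · (x - mu) = (0.4967, 0.4771, 0.0654).
  (x - mu)^T · [Sigma^{-1} · (x - mu)] = (3)·(0.4967) + (1)·(0.4771) + (1)·(0.0654) = 2.0327.

Step 4 — take square root: d = √(2.0327) ≈ 1.4257.

d(x, mu) = √(2.0327) ≈ 1.4257


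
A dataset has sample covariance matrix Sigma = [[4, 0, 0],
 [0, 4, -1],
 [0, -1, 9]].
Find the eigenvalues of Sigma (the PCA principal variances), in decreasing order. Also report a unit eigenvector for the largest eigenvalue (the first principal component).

Step 1 — characteristic polynomial p(λ) = det(λI - Sigma) = λ³ - tr·λ² + c_1·λ - det, where tr = trace, c_1 = sum of the principal 2×2 minors, det = det(Sigma):
  tr = 4 + 4 + 9 = 17,
  c_1 = (4·4 - (0)²) + (4·9 - (0)²) + (4·9 - (-1)²) = 16 + 36 + 35 = 87,
  det = 4·(4·9 - (-1)²) - (0)·((0)·9 - (-1)·(0)) + (0)·((0)·(-1) - 4·(0)) = 4·(35) - (0)·(0) + (0)·(0) = 140.
  So p(λ) = λ³ - 17λ² + 87λ - 140.
Step 2 — look for an integer root (rational root theorem: any rational root is an integer divisor of 140). Testing λ = 4:
  p(4) = 64 - 272 + 348 - 140 = 0  ✓
  Dividing out (λ - 4): p(λ) = (λ - 4)(λ² - 13λ + 35).
Step 3 — remaining eigenvalues from the quadratic λ² - 13λ + 35 = 0:
  Δ = 13² - 4·35 = 169 - 140 = 29,  λ = (13 ± √29)/2 = (13 ± 5.3852)/2 ≈ 9.1926 or 3.8074.
  Sorted: λ_1 = 9.1926,  λ_2 = 4,  λ_3 = 3.8074  (check: sum = 17 = tr ✓).

Step 4 — unit eigenvector for λ_1 ≈ 9.1926: v spans the null space of (Sigma - λ_1 I), whose rows are
  r_1 = (-5.1926, 0, 0),  r_2 = (0, -5.1926, -1),  r_3 = (0, -1, -0.1926).
  v is orthogonal to every row, so take v ∝ r_1 × r_2 = ((0)·(-1) - (0)·(-5.1926), (0)·(0) - (-5.1926)·(-1), (-5.1926)·(-5.1926) - (0)·(0)) ≈ (0, -5.1926, 26.9629).
  Rescale (multiply by -1 so the first nonzero entry is positive): u = (0, 5.1926, -26.9629).
  ||u|| = √((0)² + (5.1926)² + (-26.9629)²) = √(753.9615) ≈ 27.4584,  v_1 = u/||u|| ≈ (0, 0.1891, -0.982) (||v_1|| = 1).

λ_1 = 9.1926,  λ_2 = 4,  λ_3 = 3.8074;  v_1 ≈ (0, 0.1891, -0.982)


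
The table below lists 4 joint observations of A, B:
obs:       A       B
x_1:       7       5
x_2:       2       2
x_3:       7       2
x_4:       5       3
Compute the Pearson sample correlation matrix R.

Step 1 — column means:
  mean(A) = (7 + 2 + 7 + 5) / 4 = 21/4 = 5.25
  mean(B) = (5 + 2 + 2 + 3) / 4 = 12/4 = 3

Step 2 — sample variances and covariances s[i,j] = (1/(n-1)) · Σ_k (x_{k,i} - mean_i) · (x_{k,j} - mean_j), with n-1 = 3:
  s[A,A] = ((1.75)·(1.75) + (-3.25)·(-3.25) + (1.75)·(1.75) + (-0.25)·(-0.25)) / 3 = 16.75/3 = 5.5833
  s[A,B] = ((1.75)·(2) + (-3.25)·(-1) + (1.75)·(-1) + (-0.25)·(0)) / 3 = 5/3 = 1.6667
  s[B,B] = ((2)·(2) + (-1)·(-1) + (-1)·(-1) + (0)·(0)) / 3 = 6/3 = 2
  Sample standard deviations s_i = √(s[i,i]):
  s(A) = √(5.5833) = 2.3629
  s(B) = √(2) = 1.4142

Step 3 — r_{ij} = s_{ij} / (s_i · s_j):
  r[A,A] = 1 (diagonal).
  r[A,B] = 1.6667 / (2.3629 · 1.4142) = 1.6667 / 3.3417 = 0.4988
  r[B,B] = 1 (diagonal).

R is symmetric with unit diagonal. Assembling:

R = [[1, 0.4988],
 [0.4988, 1]]


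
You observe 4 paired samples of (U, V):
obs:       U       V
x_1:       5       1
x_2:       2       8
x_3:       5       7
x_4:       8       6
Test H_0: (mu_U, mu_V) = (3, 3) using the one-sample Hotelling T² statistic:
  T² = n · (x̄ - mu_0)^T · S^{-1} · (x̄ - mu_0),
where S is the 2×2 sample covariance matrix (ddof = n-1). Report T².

Step 1 — sample mean vector:
  mean(U) = (5 + 2 + 5 + 8) / 4 = 20/4 = 5
  mean(V) = (1 + 8 + 7 + 6) / 4 = 22/4 = 5.5
  x̄ = (5, 5.5),  deviation x̄ - mu_0 = (5, 5.5) - (3, 3) = (2, 2.5).

Step 2 — sample covariance matrix, S[i,j] = (1/(n-1)) · Σ_k (x_{k,i} - mean_i) · (x_{k,j} - mean_j), divisor n-1 = 3:
  S[U,U] = ((0)·(0) + (-3)·(-3) + (0)·(0) + (3)·(3)) / 3 = 18/3 = 6
  S[U,V] = ((0)·(-4.5) + (-3)·(2.5) + (0)·(1.5) + (3)·(0.5)) / 3 = -6/3 = -2
  S[V,V] = ((-4.5)·(-4.5) + (2.5)·(2.5) + (1.5)·(1.5) + (0.5)·(0.5)) / 3 = 29/3 = 9.6667
  S = [[6, -2],
 [-2, 9.6667]].

Step 3 — invert S. det(S) = 6·9.6667 - (-2)² = 54.
  S^{-1} = (1/det) · [[d, -b], [-b, a]] = [[0.179, 0.037],
 [0.037, 0.1111]].

Step 4 — quadratic form (x̄ - mu_0)^T · S^{-1} · (x̄ - mu_0):
  S^{-1} · (x̄ - mu_0) = (0.4506, 0.3519),
  (x̄ - mu_0)^T · [...] = (2)·(0.4506) + (2.5)·(0.3519) = 1.7809.

Step 5 — scale by n: T² = 4 · 1.7809 = 7.1235.

T² ≈ 7.1235


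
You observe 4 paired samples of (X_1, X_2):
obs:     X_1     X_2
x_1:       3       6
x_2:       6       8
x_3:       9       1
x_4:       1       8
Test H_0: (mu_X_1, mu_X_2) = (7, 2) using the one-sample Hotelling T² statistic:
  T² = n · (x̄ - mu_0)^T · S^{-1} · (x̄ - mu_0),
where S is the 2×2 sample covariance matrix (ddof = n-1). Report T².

Step 1 — sample mean vector:
  mean(X_1) = (3 + 6 + 9 + 1) / 4 = 19/4 = 4.75
  mean(X_2) = (6 + 8 + 1 + 8) / 4 = 23/4 = 5.75
  x̄ = (4.75, 5.75),  deviation x̄ - mu_0 = (4.75, 5.75) - (7, 2) = (-2.25, 3.75).

Step 2 — sample covariance matrix, S[i,j] = (1/(n-1)) · Σ_k (x_{k,i} - mean_i) · (x_{k,j} - mean_j), divisor n-1 = 3:
  S[X_1,X_1] = ((-1.75)·(-1.75) + (1.25)·(1.25) + (4.25)·(4.25) + (-3.75)·(-3.75)) / 3 = 36.75/3 = 12.25
  S[X_1,X_2] = ((-1.75)·(0.25) + (1.25)·(2.25) + (4.25)·(-4.75) + (-3.75)·(2.25)) / 3 = -26.25/3 = -8.75
  S[X_2,X_2] = ((0.25)·(0.25) + (2.25)·(2.25) + (-4.75)·(-4.75) + (2.25)·(2.25)) / 3 = 32.75/3 = 10.9167
  S = [[12.25, -8.75],
 [-8.75, 10.9167]].

Step 3 — invert S. det(S) = 12.25·10.9167 - (-8.75)² = 57.1667.
  S^{-1} = (1/det) · [[d, -b], [-b, a]] = [[0.191, 0.1531],
 [0.1531, 0.2143]].

Step 4 — quadratic form (x̄ - mu_0)^T · S^{-1} · (x̄ - mu_0):
  S^{-1} · (x̄ - mu_0) = (0.1443, 0.4592),
  (x̄ - mu_0)^T · [...] = (-2.25)·(0.1443) + (3.75)·(0.4592) = 1.3972.

Step 5 — scale by n: T² = 4 · 1.3972 = 5.5889.

T² ≈ 5.5889


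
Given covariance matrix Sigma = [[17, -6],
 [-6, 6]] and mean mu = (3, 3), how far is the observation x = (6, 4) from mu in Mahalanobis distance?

Step 1 — centre the observation: (x - mu) = (3, 1).

Step 2 — invert Sigma. det(Sigma) = 17·6 - (-6)² = 66.
  Sigma^{-1} = (1/det) · [[d, -b], [-b, a]] = [[0.0909, 0.0909],
 [0.0909, 0.2576]].

Step 3 — form the quadratic (x - mu)^T · Sigma^{-1} · (x - mu):
  Sigma^{-1} · (x - mu) = (0.3636, 0.5303).
  (x - mu)^T · [Sigma^{-1} · (x - mu)] = (3)·(0.3636) + (1)·(0.5303) = 1.6212.

Step 4 — take square root: d = √(1.6212) ≈ 1.2733.

d(x, mu) = √(1.6212) ≈ 1.2733


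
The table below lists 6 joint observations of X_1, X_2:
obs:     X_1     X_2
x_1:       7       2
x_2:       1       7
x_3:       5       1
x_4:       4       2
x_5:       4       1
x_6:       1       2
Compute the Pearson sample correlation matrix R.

Step 1 — column means:
  mean(X_1) = (7 + 1 + 5 + 4 + 4 + 1) / 6 = 22/6 = 3.6667
  mean(X_2) = (2 + 7 + 1 + 2 + 1 + 2) / 6 = 15/6 = 2.5

Step 2 — sample variances and covariances s[i,j] = (1/(n-1)) · Σ_k (x_{k,i} - mean_i) · (x_{k,j} - mean_j), with n-1 = 5:
  s[X_1,X_1] = ((3.3333)·(3.3333) + (-2.6667)·(-2.6667) + (1.3333)·(1.3333) + (0.3333)·(0.3333) + (0.3333)·(0.3333) + (-2.6667)·(-2.6667)) / 5 = 27.3333/5 = 5.4667
  s[X_1,X_2] = ((3.3333)·(-0.5) + (-2.6667)·(4.5) + (1.3333)·(-1.5) + (0.3333)·(-0.5) + (0.3333)·(-1.5) + (-2.6667)·(-0.5)) / 5 = -15/5 = -3
  s[X_2,X_2] = ((-0.5)·(-0.5) + (4.5)·(4.5) + (-1.5)·(-1.5) + (-0.5)·(-0.5) + (-1.5)·(-1.5) + (-0.5)·(-0.5)) / 5 = 25.5/5 = 5.1
  Sample standard deviations s_i = √(s[i,i]):
  s(X_1) = √(5.4667) = 2.3381
  s(X_2) = √(5.1) = 2.2583

Step 3 — r_{ij} = s_{ij} / (s_i · s_j):
  r[X_1,X_1] = 1 (diagonal).
  r[X_1,X_2] = -3 / (2.3381 · 2.2583) = -3 / 5.2802 = -0.5682
  r[X_2,X_2] = 1 (diagonal).

R is symmetric with unit diagonal. Assembling:

R = [[1, -0.5682],
 [-0.5682, 1]]


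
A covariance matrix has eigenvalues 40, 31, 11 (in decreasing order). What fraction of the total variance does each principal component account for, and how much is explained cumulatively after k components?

Step 1 — total variance = trace(Sigma) = Σ λ_i = 40 + 31 + 11 = 82.

Step 2 — fraction explained by component i = λ_i / Σ λ:
  PC1: 40/82 = 0.4878
  PC2: 31/82 = 0.378
  PC3: 11/82 = 0.1341

Step 3 — cumulative fraction after k components = (λ_1 + ... + λ_k) / Σ λ:
  k = 1: 40/82 = 0.4878
  k = 2: (40 + 31)/82 = 71/82 = 0.8659
  k = 3: (40 + 31 + 11)/82 = 82/82 = 1

Summary (fraction, with percent):

explained: PC1 0.4878 (48.78%), PC2 0.378 (37.8%), PC3 0.1341 (13.41%);  cumulative: 0.4878, 0.8659, 1


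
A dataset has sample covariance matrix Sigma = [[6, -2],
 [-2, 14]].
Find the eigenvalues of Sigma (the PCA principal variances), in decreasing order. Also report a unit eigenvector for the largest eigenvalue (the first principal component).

Step 1 — characteristic polynomial of 2×2 Sigma:
  det(Sigma - λI) = λ² - trace · λ + det = 0.
  trace = 6 + 14 = 20, det = 6·14 - (-2)² = 80.
Step 2 — discriminant:
  Δ = trace² - 4·det = 400 - 320 = 80.
Step 3 — eigenvalues:
  λ = (trace ± √Δ)/2 = (20 ± 8.9443)/2,
  λ_1 = 14.4721,  λ_2 = 5.5279.

Step 4 — unit eigenvector for λ_1: solve (Sigma - λ_1 I)v = 0. First row:
  (6 - 14.4721)·v_x + (-2)·v_y = 0, i.e. (-8.4721)·v_x + (-2)·v_y = 0,
  so v ∝ (b, λ_1 - a) = (-2, 8.4721); multiply by -1 so the first entry is positive: u = (2, -8.4721).
  ||u|| = √((2)² + (-8.4721)²) = √(75.7771) ≈ 8.705,
  v_1 = u/||u|| ≈ (0.2298, -0.9732) (||v_1|| = 1).

λ_1 = 14.4721,  λ_2 = 5.5279;  v_1 ≈ (0.2298, -0.9732)


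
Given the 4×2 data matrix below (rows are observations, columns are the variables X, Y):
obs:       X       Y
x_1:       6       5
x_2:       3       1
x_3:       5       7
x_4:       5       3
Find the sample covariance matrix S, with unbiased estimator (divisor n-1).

Step 1 — column means:
  mean(X) = (6 + 3 + 5 + 5) / 4 = 19/4 = 4.75
  mean(Y) = (5 + 1 + 7 + 3) / 4 = 16/4 = 4

Step 2 — sample covariance S[i,j] = (1/(n-1)) · Σ_k (x_{k,i} - mean_i) · (x_{k,j} - mean_j), with n-1 = 3.
  S[X,X] = ((1.25)·(1.25) + (-1.75)·(-1.75) + (0.25)·(0.25) + (0.25)·(0.25)) / 3 = 4.75/3 = 1.5833
  S[X,Y] = ((1.25)·(1) + (-1.75)·(-3) + (0.25)·(3) + (0.25)·(-1)) / 3 = 7/3 = 2.3333
  S[Y,Y] = ((1)·(1) + (-3)·(-3) + (3)·(3) + (-1)·(-1)) / 3 = 20/3 = 6.6667

S is symmetric (S[j,i] = S[i,j]). Assembling:

S = [[1.5833, 2.3333],
 [2.3333, 6.6667]]


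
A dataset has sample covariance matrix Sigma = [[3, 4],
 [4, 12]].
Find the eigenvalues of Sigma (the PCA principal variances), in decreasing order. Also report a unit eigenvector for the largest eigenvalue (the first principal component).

Step 1 — characteristic polynomial of 2×2 Sigma:
  det(Sigma - λI) = λ² - trace · λ + det = 0.
  trace = 3 + 12 = 15, det = 3·12 - (4)² = 20.
Step 2 — discriminant:
  Δ = trace² - 4·det = 225 - 80 = 145.
Step 3 — eigenvalues:
  λ = (trace ± √Δ)/2 = (15 ± 12.0416)/2,
  λ_1 = 13.5208,  λ_2 = 1.4792.

Step 4 — unit eigenvector for λ_1: solve (Sigma - λ_1 I)v = 0. First row:
  (3 - 13.5208)·v_x + (4)·v_y = 0, i.e. (-10.5208)·v_x + (4)·v_y = 0,
  so v ∝ (b, λ_1 - a) = (4, 10.5208) = u.
  ||u|| = √((4)² + (10.5208)²) = √(126.6872) ≈ 11.2555,
  v_1 = u/||u|| ≈ (0.3554, 0.9347) (||v_1|| = 1).

λ_1 = 13.5208,  λ_2 = 1.4792;  v_1 ≈ (0.3554, 0.9347)


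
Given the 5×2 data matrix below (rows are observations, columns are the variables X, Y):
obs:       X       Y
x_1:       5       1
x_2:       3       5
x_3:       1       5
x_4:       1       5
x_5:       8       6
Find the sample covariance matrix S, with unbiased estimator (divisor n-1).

Step 1 — column means:
  mean(X) = (5 + 3 + 1 + 1 + 8) / 5 = 18/5 = 3.6
  mean(Y) = (1 + 5 + 5 + 5 + 6) / 5 = 22/5 = 4.4

Step 2 — sample covariance S[i,j] = (1/(n-1)) · Σ_k (x_{k,i} - mean_i) · (x_{k,j} - mean_j), with n-1 = 4.
  S[X,X] = ((1.4)·(1.4) + (-0.6)·(-0.6) + (-2.6)·(-2.6) + (-2.6)·(-2.6) + (4.4)·(4.4)) / 4 = 35.2/4 = 8.8
  S[X,Y] = ((1.4)·(-3.4) + (-0.6)·(0.6) + (-2.6)·(0.6) + (-2.6)·(0.6) + (4.4)·(1.6)) / 4 = -1.2/4 = -0.3
  S[Y,Y] = ((-3.4)·(-3.4) + (0.6)·(0.6) + (0.6)·(0.6) + (0.6)·(0.6) + (1.6)·(1.6)) / 4 = 15.2/4 = 3.8

S is symmetric (S[j,i] = S[i,j]). Assembling:

S = [[8.8, -0.3],
 [-0.3, 3.8]]


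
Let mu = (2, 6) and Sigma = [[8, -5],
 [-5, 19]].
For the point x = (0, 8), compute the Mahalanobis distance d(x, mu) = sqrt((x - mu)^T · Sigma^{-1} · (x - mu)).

Step 1 — centre the observation: (x - mu) = (-2, 2).

Step 2 — invert Sigma. det(Sigma) = 8·19 - (-5)² = 127.
  Sigma^{-1} = (1/det) · [[d, -b], [-b, a]] = [[0.1496, 0.0394],
 [0.0394, 0.063]].

Step 3 — form the quadratic (x - mu)^T · Sigma^{-1} · (x - mu):
  Sigma^{-1} · (x - mu) = (-0.2205, 0.0472).
  (x - mu)^T · [Sigma^{-1} · (x - mu)] = (-2)·(-0.2205) + (2)·(0.0472) = 0.5354.

Step 4 — take square root: d = √(0.5354) ≈ 0.7317.

d(x, mu) = √(0.5354) ≈ 0.7317


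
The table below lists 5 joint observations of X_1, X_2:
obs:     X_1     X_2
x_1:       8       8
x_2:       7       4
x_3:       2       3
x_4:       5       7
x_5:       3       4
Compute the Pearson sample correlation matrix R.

Step 1 — column means:
  mean(X_1) = (8 + 7 + 2 + 5 + 3) / 5 = 25/5 = 5
  mean(X_2) = (8 + 4 + 3 + 7 + 4) / 5 = 26/5 = 5.2

Step 2 — sample variances and covariances s[i,j] = (1/(n-1)) · Σ_k (x_{k,i} - mean_i) · (x_{k,j} - mean_j), with n-1 = 4:
  s[X_1,X_1] = ((3)·(3) + (2)·(2) + (-3)·(-3) + (0)·(0) + (-2)·(-2)) / 4 = 26/4 = 6.5
  s[X_1,X_2] = ((3)·(2.8) + (2)·(-1.2) + (-3)·(-2.2) + (0)·(1.8) + (-2)·(-1.2)) / 4 = 15/4 = 3.75
  s[X_2,X_2] = ((2.8)·(2.8) + (-1.2)·(-1.2) + (-2.2)·(-2.2) + (1.8)·(1.8) + (-1.2)·(-1.2)) / 4 = 18.8/4 = 4.7
  Sample standard deviations s_i = √(s[i,i]):
  s(X_1) = √(6.5) = 2.5495
  s(X_2) = √(4.7) = 2.1679

Step 3 — r_{ij} = s_{ij} / (s_i · s_j):
  r[X_1,X_1] = 1 (diagonal).
  r[X_1,X_2] = 3.75 / (2.5495 · 2.1679) = 3.75 / 5.5272 = 0.6785
  r[X_2,X_2] = 1 (diagonal).

R is symmetric with unit diagonal. Assembling:

R = [[1, 0.6785],
 [0.6785, 1]]
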